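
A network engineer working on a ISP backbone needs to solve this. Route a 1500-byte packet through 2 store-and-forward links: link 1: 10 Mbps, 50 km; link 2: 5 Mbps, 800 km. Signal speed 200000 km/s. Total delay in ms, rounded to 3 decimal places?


Packet = 1500 bytes = 12000 bits. Store-and-forward: sum (t_trans + t_prop) per link.
Link 1: t_trans = 12000/(10*10^6) s = 1.2000 ms; t_prop = 50/200000 s = 0.2500 ms; subtotal = 1.4500 ms
Link 2: t_trans = 12000/(5*10^6) s = 2.4000 ms; t_prop = 800/200000 s = 4.0000 ms; subtotal = 6.4000 ms
End-to-end = 1.4500 + 6.4000 = 7.8500 ms -> 7.850 ms (3 dp)

7.850


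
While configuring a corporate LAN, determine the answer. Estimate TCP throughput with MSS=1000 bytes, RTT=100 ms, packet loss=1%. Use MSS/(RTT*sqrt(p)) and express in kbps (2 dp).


Given: MSS = 1000 bytes, RTT = 100 ms, loss = 1%
RTT in seconds = 100 / 1000 = 0.1
Loss rate = 1% = 0.01
sqrt(loss) = sqrt(0.01) = 0.1
Throughput (bytes/s) = 1000 / (0.1 * 0.1) = 100000.0000
Throughput (kbps) = 100000.0000 * 8 / 1000 = 800.000000 -> 800.00 kbps (2 dp)

800.00


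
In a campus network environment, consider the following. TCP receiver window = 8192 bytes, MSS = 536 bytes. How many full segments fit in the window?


Given: RWND = 8192 bytes, MSS = 536 bytes
Full segments = floor(RWND / MSS)
Full segments = floor(8192 / 536)
Full segments = floor(15.2836) = 15

15


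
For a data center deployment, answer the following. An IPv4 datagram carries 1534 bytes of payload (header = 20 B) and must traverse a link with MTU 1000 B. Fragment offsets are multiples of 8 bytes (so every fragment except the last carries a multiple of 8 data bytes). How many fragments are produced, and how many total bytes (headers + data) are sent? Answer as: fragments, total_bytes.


Max data per non-final fragment = floor((MTU - header)/8)*8 = floor((1000 - 20)/8)*8 = floor(980/8)*8 = 976 B
Final fragment needs no 8-byte alignment: it can carry up to MTU - header = 980 B
Non-final fragments needed = ceil((payload - 980) / 976) = ceil(554/976) = ceil(0.5676) = 1
Number of fragments = 1 + 1 = 2
Fragment sizes (data): 1 * 976 B + 558 B (last, 558 <= 980 OK)
Total bytes sent = payload + n_frags * header = 1534 + 2*20 = 1534 + 40 = 1574 B

2, 1574


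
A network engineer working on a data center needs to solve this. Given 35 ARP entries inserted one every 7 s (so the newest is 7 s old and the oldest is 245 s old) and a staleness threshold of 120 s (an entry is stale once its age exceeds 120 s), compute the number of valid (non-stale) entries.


Ages are k * 245/35 s for k = 1..35 (spacing = 7.0000 s).
Entry k is valid iff k * 245/35 <= 120 iff k <= 35 * 120 / 245 = 17.1429
n_valid = floor(17.1429) = 17
(n_stale = 35 - 17 = 18)

17


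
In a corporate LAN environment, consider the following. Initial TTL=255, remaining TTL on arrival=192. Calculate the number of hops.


Given: initial TTL = 255, received TTL = 192
Hops = initial TTL - received TTL
Hops = 255 - 192 = 63

63


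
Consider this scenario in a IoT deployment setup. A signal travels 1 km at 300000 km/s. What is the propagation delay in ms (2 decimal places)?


Given: distance = 1 km, speed = 300000 km/s
Delay = distance / speed = 1 / 300000 seconds
Delay in ms = 1 * 1000 / 300000
Delay = 0.0033 ms
Rounded to 2 dp = 0.00 ms

0.00


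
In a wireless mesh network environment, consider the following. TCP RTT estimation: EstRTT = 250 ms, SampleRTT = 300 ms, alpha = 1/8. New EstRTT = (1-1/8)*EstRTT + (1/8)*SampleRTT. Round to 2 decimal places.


Given: EstRTT = 250 ms, SampleRTT = 300 ms, alpha = 1/8
New EstRTT = (1 - alpha) * EstRTT + alpha * SampleRTT
(7/8) * 250 = 218.75
(1/8) * 300 = 37.5
New EstRTT = 218.75 + 37.5 = 256.25 ms -> 256.25 ms (2 dp)

256.25


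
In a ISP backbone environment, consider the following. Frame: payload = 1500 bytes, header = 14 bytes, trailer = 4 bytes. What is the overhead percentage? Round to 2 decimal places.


Given: payload = 1500 B, header = 14 B, trailer = 4 B
Overhead bytes = header + trailer = 14 + 4 = 18
Total frame = payload + overhead = 1500 + 18 = 1518
Overhead % = 18 / 1518 * 100 = 1.1858% -> 1.19% (2 dp)

1.19


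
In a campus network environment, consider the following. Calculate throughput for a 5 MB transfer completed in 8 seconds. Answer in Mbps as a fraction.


Given: file = 5 MB, time = 8 s
File in Mb = 5 * 8 = 40 Mb
Throughput = 40 / 8 Mbps
Throughput = 5 Mbps

5


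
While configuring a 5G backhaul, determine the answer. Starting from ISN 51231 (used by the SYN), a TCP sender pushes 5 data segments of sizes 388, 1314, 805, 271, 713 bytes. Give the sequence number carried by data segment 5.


The SYN occupies sequence number ISN = 51231, so the first data byte is ISN + 1 = 51232.
SEQ of data segment i = (ISN + 1) + sum of payload sizes of segments 1..i-1.
Segment 1: SEQ = 51232, payload = 388 bytes
Segment 2: SEQ = 51620, payload = 1314 bytes
Segment 3: SEQ = 52934, payload = 805 bytes
Segment 4: SEQ = 53739, payload = 271 bytes
Segment 5: SEQ = 54010, payload = 713 bytes
SEQ of segment 5 = 51232 + 388 + 1314 + 805 + 271 = 54010

54010


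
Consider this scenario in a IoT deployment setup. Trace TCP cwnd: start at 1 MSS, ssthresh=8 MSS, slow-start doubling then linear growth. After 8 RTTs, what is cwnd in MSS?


RTT 0: cwnd = 1 MSS (initial)
RTT 1: cwnd = 2 MSS (slow start, doubled)
RTT 2: cwnd = 4 MSS (slow start, doubled)
RTT 3: cwnd = 8 MSS (slow start, doubled)
RTT 4: cwnd = 9 MSS (congestion avoidance, +1)
RTT 5: cwnd = 10 MSS (congestion avoidance, +1)
RTT 6: cwnd = 11 MSS (congestion avoidance, +1)
RTT 7: cwnd = 12 MSS (congestion avoidance, +1)
RTT 8: cwnd = 13 MSS (congestion avoidance, +1)

13


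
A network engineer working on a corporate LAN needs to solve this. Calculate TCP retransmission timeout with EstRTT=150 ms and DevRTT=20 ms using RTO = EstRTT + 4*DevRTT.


Given: EstRTT = 150 ms, DevRTT = 20 ms
Timeout = EstRTT + 4 * DevRTT
4 * DevRTT = 4 * 20 = 80
Timeout = 150 + 80 = 230 ms

230


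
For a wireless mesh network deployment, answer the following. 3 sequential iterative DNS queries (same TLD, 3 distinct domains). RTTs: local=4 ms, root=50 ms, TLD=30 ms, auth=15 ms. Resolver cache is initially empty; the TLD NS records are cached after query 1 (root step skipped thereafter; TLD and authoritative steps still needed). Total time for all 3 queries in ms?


Lookup 1 (cold cache): local + root + TLD + auth = 4 + 50 + 30 + 15 = 99 ms
Lookups 2..3 (TLD NS cached -> skip root; new domain -> still ask TLD and auth): local + TLD + auth = 4 + 30 + 15 = 49 ms each
Remaining 2 lookups: 2 * 49 = 98 ms
Total = 99 + 98 = 197 ms

197


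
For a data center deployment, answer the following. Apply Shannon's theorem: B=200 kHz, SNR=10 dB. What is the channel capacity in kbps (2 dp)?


Given: B = 200 kHz, SNR = 10 dB
SNR linear = 10^(10/10) = 10
1 + SNR = 11
log2(11) = 3.4594316186
C = 200 * 1000 * 3.4594316186 = 691886.3237 bps
C = 691.886324 kbps -> 691.89 kbps (2 dp)

691.89


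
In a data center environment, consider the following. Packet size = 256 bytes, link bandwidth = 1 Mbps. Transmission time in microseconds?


Given: packet = 256 bytes, bandwidth = 1 Mbps
Packet in bits = 256 * 8 = 2048 bits
Bandwidth = 1 * 10^6 = 1000000 bps
Time = 2048 / 1000000 seconds
Time in us = 2048 * 10^6 / 1000000 = 2048

2048


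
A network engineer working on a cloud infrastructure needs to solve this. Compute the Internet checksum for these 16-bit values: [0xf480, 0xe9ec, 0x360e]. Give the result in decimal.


Given words: [0xf480, 0xe9ec, 0x360e]
Step 1: Sum all words
Raw sum = 62592 + 59884 + 13838 = 136314
Step 2: Fold carry: (5242 + 2) = 5244
One's complement = ~5244 & 0xFFFF = 60291

60291


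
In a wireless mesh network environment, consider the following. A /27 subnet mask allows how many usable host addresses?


Given: subnet mask /27
Host bits = 32 - 27 = 5
Total addresses = 2^5 = 32
Usable hosts = 32 - 2 (network + broadcast) = 30

30


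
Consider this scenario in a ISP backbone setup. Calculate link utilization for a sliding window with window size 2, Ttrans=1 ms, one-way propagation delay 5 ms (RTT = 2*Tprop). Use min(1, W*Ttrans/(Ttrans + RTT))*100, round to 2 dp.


Given: W = 2, Ttrans = 1 ms, RTT = 10 ms (= 2 * Tprop, Tprop = 5 ms)
Cycle time = Ttrans + RTT = 1 + 10 = 11 ms (first packet sent until its ACK returns)
W * Ttrans = 2 * 1 = 2 ms of sending per cycle
W * Ttrans / (Ttrans + RTT) = 2 / 11 = 0.181818
U = min(1, 0.181818) = 0.181818
U% = 18.18%

18.18


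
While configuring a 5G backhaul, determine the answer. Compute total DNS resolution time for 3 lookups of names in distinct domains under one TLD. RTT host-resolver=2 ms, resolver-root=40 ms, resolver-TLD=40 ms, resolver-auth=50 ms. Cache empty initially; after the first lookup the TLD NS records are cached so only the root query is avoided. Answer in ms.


Lookup 1 (cold cache): local + root + TLD + auth = 2 + 40 + 40 + 50 = 132 ms
Lookups 2..3 (TLD NS cached -> skip root; new domain -> still ask TLD and auth): local + TLD + auth = 2 + 40 + 50 = 92 ms each
Remaining 2 lookups: 2 * 92 = 184 ms
Total = 132 + 184 = 316 ms

316


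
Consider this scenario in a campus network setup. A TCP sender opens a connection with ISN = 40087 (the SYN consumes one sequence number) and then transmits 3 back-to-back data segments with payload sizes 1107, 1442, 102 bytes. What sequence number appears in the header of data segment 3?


The SYN occupies sequence number ISN = 40087, so the first data byte is ISN + 1 = 40088.
SEQ of data segment i = (ISN + 1) + sum of payload sizes of segments 1..i-1.
Segment 1: SEQ = 40088, payload = 1107 bytes
Segment 2: SEQ = 41195, payload = 1442 bytes
Segment 3: SEQ = 42637, payload = 102 bytes
SEQ of segment 3 = 40088 + 1107 + 1442 = 42637

42637


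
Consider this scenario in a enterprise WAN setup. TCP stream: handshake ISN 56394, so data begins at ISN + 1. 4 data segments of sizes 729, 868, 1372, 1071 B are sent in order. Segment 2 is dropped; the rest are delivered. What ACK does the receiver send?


SYN uses sequence number 56394; first data byte = ISN + 1 = 56395.
Segment 1: SEQ = 56395, len = 729 B, covers [56395, 57123]
Segment 2: SEQ = 57124, len = 868 B, covers [57124, 57991] [LOST]
Segment 3: SEQ = 57992, len = 1372 B, covers [57992, 59363]
Segment 4: SEQ = 59364, len = 1071 B, covers [59364, 60434]
In-order data received: bytes [56395, 57123] (segments 1..1).
Segment 2 missing -> gap begins at byte 57124; later segments buffered out of order.
Cumulative ACK = next expected in-order byte = 56395 + 729 = 57124

57124


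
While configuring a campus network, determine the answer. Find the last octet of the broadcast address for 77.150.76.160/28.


Given: IP = 77.150.76.160, prefix = /28
Host bits = 32 - 28 = 4
Network last octet = 160 AND mask = 160
Host part size = 2^4 - 1 = 15
Broadcast last octet = 160 OR 15 = 175

175


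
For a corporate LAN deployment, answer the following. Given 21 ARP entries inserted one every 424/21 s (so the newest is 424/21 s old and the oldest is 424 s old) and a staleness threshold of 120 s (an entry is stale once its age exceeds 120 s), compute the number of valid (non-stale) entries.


Ages are k * 424/21 s for k = 1..21 (spacing = 20.1905 s).
Entry k is valid iff k * 424/21 <= 120 iff k <= 21 * 120 / 424 = 5.9434
n_valid = floor(5.9434) = 5
(n_stale = 21 - 5 = 16)

5


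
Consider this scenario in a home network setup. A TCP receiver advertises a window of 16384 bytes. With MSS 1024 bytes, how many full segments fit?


Given: RWND = 16384 bytes, MSS = 1024 bytes
Full segments = floor(RWND / MSS)
Full segments = floor(16384 / 1024)
Full segments = floor(16.0) = 16

16


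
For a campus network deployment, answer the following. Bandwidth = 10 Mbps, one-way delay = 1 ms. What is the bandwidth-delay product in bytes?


Given: bandwidth = 10 Mbps, delay = 1 ms
BDP in bits = 10 * 10^6 * 1 / 1000
BDP in bits = 10000
BDP in bytes = 10000 / 8 = 1250

1250


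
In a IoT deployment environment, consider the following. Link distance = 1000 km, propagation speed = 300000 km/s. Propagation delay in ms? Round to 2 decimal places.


Given: distance = 1000 km, speed = 300000 km/s
Delay = distance / speed = 1000 / 300000 seconds
Delay in ms = 1000 * 1000 / 300000
Delay = 3.3333 ms
Rounded to 2 dp = 3.33 ms

3.33


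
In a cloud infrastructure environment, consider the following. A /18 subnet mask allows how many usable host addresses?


Given: subnet mask /18
Host bits = 32 - 18 = 14
Total addresses = 2^14 = 16384
Usable hosts = 16384 - 2 (network + broadcast) = 16382

16382


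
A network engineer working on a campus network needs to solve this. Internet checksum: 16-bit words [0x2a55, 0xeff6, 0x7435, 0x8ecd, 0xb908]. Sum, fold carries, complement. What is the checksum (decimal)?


Given words: [0x2a55, 0xeff6, 0x7435, 0x8ecd, 0xb908]
Step 1: Sum all words
Raw sum = 10837 + 61430 + 29749 + 36557 + 47368 = 185941
Step 2: Fold carry: (54869 + 2) = 54871
One's complement = ~54871 & 0xFFFF = 10664

10664


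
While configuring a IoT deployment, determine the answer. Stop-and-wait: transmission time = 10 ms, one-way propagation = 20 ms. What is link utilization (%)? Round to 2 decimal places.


Given: Ttrans = 10 ms, Tprop = 20 ms
RTT = 2 * Tprop = 2 * 20 = 40 ms
U = Ttrans / (Ttrans + RTT)
U = 10 / (10 + 40)
U = 10 / 50 = 0.2
U% = 20.00%

20.00


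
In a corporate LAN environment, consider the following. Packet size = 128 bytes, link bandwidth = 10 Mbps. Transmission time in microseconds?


Given: packet = 128 bytes, bandwidth = 10 Mbps
Packet in bits = 128 * 8 = 1024 bits
Bandwidth = 10 * 10^6 = 10000000 bps
Time = 1024 / 10000000 seconds
Time in us = 1024 * 10^6 / 10000000 = 102.4

102.4


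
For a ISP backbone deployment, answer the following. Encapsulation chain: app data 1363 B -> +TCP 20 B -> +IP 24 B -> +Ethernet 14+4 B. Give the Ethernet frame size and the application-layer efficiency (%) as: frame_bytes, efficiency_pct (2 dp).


TCP segment = 1363 + 20 = 1383 B
IP packet = 1383 + 24 = 1407 B
Ethernet frame = 1407 + 14 + 4 = 1425 B
Efficiency = app / frame = 1363 / 1425 = 0.956491 = 95.6491% -> 95.65% (2 dp)

1425, 95.65


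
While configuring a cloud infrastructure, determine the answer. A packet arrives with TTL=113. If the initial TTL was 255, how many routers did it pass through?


Given: initial TTL = 255, received TTL = 113
Hops = initial TTL - received TTL
Hops = 255 - 113 = 142

142


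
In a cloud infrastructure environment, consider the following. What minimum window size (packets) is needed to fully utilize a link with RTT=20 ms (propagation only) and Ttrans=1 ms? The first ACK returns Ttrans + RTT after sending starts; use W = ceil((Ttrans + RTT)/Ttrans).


Given: Ttrans = 1 ms, RTT = 20 ms (= 2 * Tprop, Tprop = 10 ms)
Time until first ACK returns = Ttrans + RTT = 1 + 20 = 21 ms
Need W * Ttrans >= Ttrans + RTT  ->  W >= (Ttrans + RTT) / Ttrans
(Ttrans + RTT) / Ttrans = 21 / 1 = 21
W_min = ceil(21) = 21

21


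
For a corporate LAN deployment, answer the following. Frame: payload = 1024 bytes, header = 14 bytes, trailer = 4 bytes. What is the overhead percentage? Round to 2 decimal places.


Given: payload = 1024 B, header = 14 B, trailer = 4 B
Overhead bytes = header + trailer = 14 + 4 = 18
Total frame = payload + overhead = 1024 + 18 = 1042
Overhead % = 18 / 1042 * 100 = 1.7274% -> 1.73% (2 dp)

1.73


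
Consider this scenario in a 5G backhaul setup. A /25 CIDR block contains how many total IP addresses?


Given: CIDR prefix /25
Host bits = 32 - 25 = 7
Total addresses = 2^7 = 128

128


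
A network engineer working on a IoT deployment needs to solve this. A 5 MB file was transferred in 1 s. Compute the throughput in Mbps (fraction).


Given: file = 5 MB, time = 1 s
File in Mb = 5 * 8 = 40 Mb
Throughput = 40 / 1 Mbps
Throughput = 40 Mbps

40


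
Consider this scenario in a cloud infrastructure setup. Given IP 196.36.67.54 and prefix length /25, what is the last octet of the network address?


Given: IP = 196.36.67.54, prefix = /25
Subnet mask = 255.255.255.128
Last octet of IP: 54
Last octet of mask: 128
Network last octet = 54 AND 128 = 0

0


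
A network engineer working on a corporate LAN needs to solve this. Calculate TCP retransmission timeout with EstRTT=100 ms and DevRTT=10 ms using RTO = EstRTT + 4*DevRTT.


Given: EstRTT = 100 ms, DevRTT = 10 ms
Timeout = EstRTT + 4 * DevRTT
4 * DevRTT = 4 * 10 = 40
Timeout = 100 + 40 = 140 ms

140


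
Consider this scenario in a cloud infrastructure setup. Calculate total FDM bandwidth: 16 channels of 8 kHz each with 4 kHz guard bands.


Given: 16 channels, 8 kHz each, guard = 4 kHz
Channel bandwidth = 16 * 8 = 128 kHz
Guard bands = 15 gaps * 4 kHz = 60 kHz
Total = 128 + 60 = 188 kHz

188


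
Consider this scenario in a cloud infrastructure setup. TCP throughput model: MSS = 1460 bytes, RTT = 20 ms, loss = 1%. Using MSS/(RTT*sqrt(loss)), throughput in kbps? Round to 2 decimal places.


Given: MSS = 1460 bytes, RTT = 20 ms, loss = 1%
RTT in seconds = 20 / 1000 = 0.02
Loss rate = 1% = 0.01
sqrt(loss) = sqrt(0.01) = 0.1
Throughput (bytes/s) = 1460 / (0.02 * 0.1) = 730000.0000
Throughput (kbps) = 730000.0000 * 8 / 1000 = 5840.000000 -> 5840.00 kbps (2 dp)

5840.00


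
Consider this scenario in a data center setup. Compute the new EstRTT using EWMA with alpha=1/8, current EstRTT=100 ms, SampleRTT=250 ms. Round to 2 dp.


Given: EstRTT = 100 ms, SampleRTT = 250 ms, alpha = 1/8
New EstRTT = (1 - alpha) * EstRTT + alpha * SampleRTT
(7/8) * 100 = 87.5
(1/8) * 250 = 31.25
New EstRTT = 87.5 + 31.25 = 118.75 ms -> 118.75 ms (2 dp)

118.75


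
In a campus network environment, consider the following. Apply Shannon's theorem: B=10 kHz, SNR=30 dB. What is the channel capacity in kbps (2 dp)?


Given: B = 10 kHz, SNR = 30 dB
SNR linear = 10^(30/10) = 1000
1 + SNR = 1001
log2(1001) = 9.9672262588
C = 10 * 1000 * 9.9672262588 = 99672.2626 bps
C = 99.672263 kbps -> 99.67 kbps (2 dp)

99.67


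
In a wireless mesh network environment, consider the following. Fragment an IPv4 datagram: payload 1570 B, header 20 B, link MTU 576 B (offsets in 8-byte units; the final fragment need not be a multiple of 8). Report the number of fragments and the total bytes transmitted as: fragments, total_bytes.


Max data per non-final fragment = floor((MTU - header)/8)*8 = floor((576 - 20)/8)*8 = floor(556/8)*8 = 552 B
Final fragment needs no 8-byte alignment: it can carry up to MTU - header = 556 B
Non-final fragments needed = ceil((payload - 556) / 552) = ceil(1014/552) = ceil(1.8370) = 2
Number of fragments = 2 + 1 = 3
Fragment sizes (data): 2 * 552 B + 466 B (last, 466 <= 556 OK)
Total bytes sent = payload + n_frags * header = 1570 + 3*20 = 1570 + 60 = 1630 B

3, 1630


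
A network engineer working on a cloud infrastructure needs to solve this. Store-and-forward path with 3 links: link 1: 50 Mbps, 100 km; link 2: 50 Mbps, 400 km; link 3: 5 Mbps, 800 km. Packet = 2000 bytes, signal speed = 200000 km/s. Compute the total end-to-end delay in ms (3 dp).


Packet = 2000 bytes = 16000 bits. Store-and-forward: sum (t_trans + t_prop) per link.
Link 1: t_trans = 16000/(50*10^6) s = 0.3200 ms; t_prop = 100/200000 s = 0.5000 ms; subtotal = 0.8200 ms
Link 2: t_trans = 16000/(50*10^6) s = 0.3200 ms; t_prop = 400/200000 s = 2.0000 ms; subtotal = 2.3200 ms
Link 3: t_trans = 16000/(5*10^6) s = 3.2000 ms; t_prop = 800/200000 s = 4.0000 ms; subtotal = 7.2000 ms
End-to-end = 0.8200 + 2.3200 + 7.2000 = 10.3400 ms -> 10.340 ms (3 dp)

10.340


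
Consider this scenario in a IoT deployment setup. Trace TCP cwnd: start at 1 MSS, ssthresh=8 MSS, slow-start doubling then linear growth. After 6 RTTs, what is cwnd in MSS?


RTT 0: cwnd = 1 MSS (initial)
RTT 1: cwnd = 2 MSS (slow start, doubled)
RTT 2: cwnd = 4 MSS (slow start, doubled)
RTT 3: cwnd = 8 MSS (slow start, doubled)
RTT 4: cwnd = 9 MSS (congestion avoidance, +1)
RTT 5: cwnd = 10 MSS (congestion avoidance, +1)
RTT 6: cwnd = 11 MSS (congestion avoidance, +1)

11


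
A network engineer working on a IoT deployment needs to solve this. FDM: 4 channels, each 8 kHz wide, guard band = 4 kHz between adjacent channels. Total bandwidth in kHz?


Given: 4 channels, 8 kHz each, guard = 4 kHz
Channel bandwidth = 4 * 8 = 32 kHz
Guard bands = 3 gaps * 4 kHz = 12 kHz
Total = 32 + 12 = 44 kHz

44


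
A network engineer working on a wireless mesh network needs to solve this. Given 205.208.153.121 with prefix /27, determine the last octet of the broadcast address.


Given: IP = 205.208.153.121, prefix = /27
Host bits = 32 - 27 = 5
Network last octet = 121 AND mask = 96
Host part size = 2^5 - 1 = 31
Broadcast last octet = 96 OR 31 = 127

127


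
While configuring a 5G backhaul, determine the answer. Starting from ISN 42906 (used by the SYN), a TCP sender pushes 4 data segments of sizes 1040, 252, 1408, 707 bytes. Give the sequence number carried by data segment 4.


The SYN occupies sequence number ISN = 42906, so the first data byte is ISN + 1 = 42907.
SEQ of data segment i = (ISN + 1) + sum of payload sizes of segments 1..i-1.
Segment 1: SEQ = 42907, payload = 1040 bytes
Segment 2: SEQ = 43947, payload = 252 bytes
Segment 3: SEQ = 44199, payload = 1408 bytes
Segment 4: SEQ = 45607, payload = 707 bytes
SEQ of segment 4 = 42907 + 1040 + 252 + 1408 = 45607

45607


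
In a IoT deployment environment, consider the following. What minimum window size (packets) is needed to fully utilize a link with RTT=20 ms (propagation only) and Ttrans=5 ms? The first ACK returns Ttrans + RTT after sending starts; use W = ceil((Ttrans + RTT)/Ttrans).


Given: Ttrans = 5 ms, RTT = 20 ms (= 2 * Tprop, Tprop = 10 ms)
Time until first ACK returns = Ttrans + RTT = 5 + 20 = 25 ms
Need W * Ttrans >= Ttrans + RTT  ->  W >= (Ttrans + RTT) / Ttrans
(Ttrans + RTT) / Ttrans = 25 / 5 = 5
W_min = ceil(5) = 5

5


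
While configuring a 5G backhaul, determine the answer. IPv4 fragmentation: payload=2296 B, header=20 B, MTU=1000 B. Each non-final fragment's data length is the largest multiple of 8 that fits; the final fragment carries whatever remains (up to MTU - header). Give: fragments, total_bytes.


Max data per non-final fragment = floor((MTU - header)/8)*8 = floor((1000 - 20)/8)*8 = floor(980/8)*8 = 976 B
Final fragment needs no 8-byte alignment: it can carry up to MTU - header = 980 B
Non-final fragments needed = ceil((payload - 980) / 976) = ceil(1316/976) = ceil(1.3484) = 2
Number of fragments = 2 + 1 = 3
Fragment sizes (data): 2 * 976 B + 344 B (last, 344 <= 980 OK)
Total bytes sent = payload + n_frags * header = 2296 + 3*20 = 2296 + 60 = 2356 B

3, 2356


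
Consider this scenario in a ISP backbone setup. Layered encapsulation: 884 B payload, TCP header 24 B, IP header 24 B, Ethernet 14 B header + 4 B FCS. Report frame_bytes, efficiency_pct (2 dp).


TCP segment = 884 + 24 = 908 B
IP packet = 908 + 24 = 932 B
Ethernet frame = 932 + 14 + 4 = 950 B
Efficiency = app / frame = 884 / 950 = 0.930526 = 93.0526% -> 93.05% (2 dp)

950, 93.05


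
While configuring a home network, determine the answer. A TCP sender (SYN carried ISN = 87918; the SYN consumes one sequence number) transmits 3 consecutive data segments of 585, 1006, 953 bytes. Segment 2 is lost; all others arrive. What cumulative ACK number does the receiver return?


SYN uses sequence number 87918; first data byte = ISN + 1 = 87919.
Segment 1: SEQ = 87919, len = 585 B, covers [87919, 88503]
Segment 2: SEQ = 88504, len = 1006 B, covers [88504, 89509] [LOST]
Segment 3: SEQ = 89510, len = 953 B, covers [89510, 90462]
In-order data received: bytes [87919, 88503] (segments 1..1).
Segment 2 missing -> gap begins at byte 88504; later segments buffered out of order.
Cumulative ACK = next expected in-order byte = 87919 + 585 = 88504

88504


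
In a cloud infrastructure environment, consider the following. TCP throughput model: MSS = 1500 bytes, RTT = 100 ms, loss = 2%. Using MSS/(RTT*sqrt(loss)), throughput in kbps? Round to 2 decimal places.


Given: MSS = 1500 bytes, RTT = 100 ms, loss = 2%
RTT in seconds = 100 / 1000 = 0.1
Loss rate = 2% = 0.02
sqrt(loss) = sqrt(0.02) = 0.141421356237
Throughput (bytes/s) = 1500 / (0.1 * 0.141421356237) = 106066.0172
Throughput (kbps) = 106066.0172 * 8 / 1000 = 848.528137 -> 848.53 kbps (2 dp)

848.53


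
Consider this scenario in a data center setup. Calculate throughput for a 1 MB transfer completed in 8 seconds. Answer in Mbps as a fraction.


Given: file = 1 MB, time = 8 s
File in Mb = 1 * 8 = 8 Mb
Throughput = 8 / 8 Mbps
Throughput = 1 Mbps

1


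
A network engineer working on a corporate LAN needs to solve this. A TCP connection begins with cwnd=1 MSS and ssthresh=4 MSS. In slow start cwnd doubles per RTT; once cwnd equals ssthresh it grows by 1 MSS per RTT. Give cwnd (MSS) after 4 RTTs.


RTT 0: cwnd = 1 MSS (initial)
RTT 1: cwnd = 2 MSS (slow start, doubled)
RTT 2: cwnd = 4 MSS (slow start, doubled)
RTT 3: cwnd = 5 MSS (congestion avoidance, +1)
RTT 4: cwnd = 6 MSS (congestion avoidance, +1)

6


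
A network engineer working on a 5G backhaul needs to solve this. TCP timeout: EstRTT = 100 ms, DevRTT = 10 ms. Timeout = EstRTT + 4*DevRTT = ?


Given: EstRTT = 100 ms, DevRTT = 10 ms
Timeout = EstRTT + 4 * DevRTT
4 * DevRTT = 4 * 10 = 40
Timeout = 100 + 40 = 140 ms

140


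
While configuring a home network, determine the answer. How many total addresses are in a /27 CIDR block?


Given: CIDR prefix /27
Host bits = 32 - 27 = 5
Total addresses = 2^5 = 32

32


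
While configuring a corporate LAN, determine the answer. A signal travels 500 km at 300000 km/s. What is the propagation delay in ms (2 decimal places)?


Given: distance = 500 km, speed = 300000 km/s
Delay = distance / speed = 500 / 300000 seconds
Delay in ms = 500 * 1000 / 300000
Delay = 1.6667 ms
Rounded to 2 dp = 1.67 ms

1.67


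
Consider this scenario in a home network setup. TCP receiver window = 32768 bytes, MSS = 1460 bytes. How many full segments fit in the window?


Given: RWND = 32768 bytes, MSS = 1460 bytes
Full segments = floor(RWND / MSS)
Full segments = floor(32768 / 1460)
Full segments = floor(22.4438) = 22

22


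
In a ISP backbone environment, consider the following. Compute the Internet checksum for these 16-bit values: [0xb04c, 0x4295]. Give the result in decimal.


Given words: [0xb04c, 0x4295]
Step 1: Sum all words
Raw sum = 45132 + 17045 = 62177
One's complement = ~62177 & 0xFFFF = 3358

3358


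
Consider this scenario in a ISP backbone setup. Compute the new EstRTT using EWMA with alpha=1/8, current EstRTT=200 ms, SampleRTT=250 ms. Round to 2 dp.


Given: EstRTT = 200 ms, SampleRTT = 250 ms, alpha = 1/8
New EstRTT = (1 - alpha) * EstRTT + alpha * SampleRTT
(7/8) * 200 = 175
(1/8) * 250 = 31.25
New EstRTT = 175 + 31.25 = 206.25 ms -> 206.25 ms (2 dp)

206.25


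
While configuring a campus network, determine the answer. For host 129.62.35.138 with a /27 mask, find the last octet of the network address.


Given: IP = 129.62.35.138, prefix = /27
Subnet mask = 255.255.255.224
Last octet of IP: 138
Last octet of mask: 224
Network last octet = 138 AND 224 = 128

128


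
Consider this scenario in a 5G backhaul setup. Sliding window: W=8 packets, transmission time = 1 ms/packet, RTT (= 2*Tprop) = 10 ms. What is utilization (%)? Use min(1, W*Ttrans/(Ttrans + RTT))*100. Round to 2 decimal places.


Given: W = 8, Ttrans = 1 ms, RTT = 10 ms (= 2 * Tprop, Tprop = 5 ms)
Cycle time = Ttrans + RTT = 1 + 10 = 11 ms (first packet sent until its ACK returns)
W * Ttrans = 8 * 1 = 8 ms of sending per cycle
W * Ttrans / (Ttrans + RTT) = 8 / 11 = 0.727273
U = min(1, 0.727273) = 0.727273
U% = 72.73%

72.73


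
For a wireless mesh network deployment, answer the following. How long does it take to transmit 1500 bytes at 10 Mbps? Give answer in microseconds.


Given: packet = 1500 bytes, bandwidth = 10 Mbps
Packet in bits = 1500 * 8 = 12000 bits
Bandwidth = 10 * 10^6 = 10000000 bps
Time = 12000 / 10000000 seconds
Time in us = 12000 * 10^6 / 10000000 = 1200

1200


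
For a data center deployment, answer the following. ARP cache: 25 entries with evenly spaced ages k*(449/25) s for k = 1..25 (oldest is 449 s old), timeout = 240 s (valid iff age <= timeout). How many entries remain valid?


Ages are k * 449/25 s for k = 1..25 (spacing = 17.9600 s).
Entry k is valid iff k * 449/25 <= 240 iff k <= 25 * 240 / 449 = 13.3630
n_valid = floor(13.3630) = 13
(n_stale = 25 - 13 = 12)

13


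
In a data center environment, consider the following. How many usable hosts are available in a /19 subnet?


Given: subnet mask /19
Host bits = 32 - 19 = 13
Total addresses = 2^13 = 8192
Usable hosts = 8192 - 2 (network + broadcast) = 8190

8190


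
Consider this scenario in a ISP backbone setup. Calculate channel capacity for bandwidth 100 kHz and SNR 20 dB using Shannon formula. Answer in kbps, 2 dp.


Given: B = 100 kHz, SNR = 20 dB
SNR linear = 10^(20/10) = 100
1 + SNR = 101
log2(101) = 6.6582114828
C = 100 * 1000 * 6.6582114828 = 665821.1483 bps
C = 665.821148 kbps -> 665.82 kbps (2 dp)

665.82


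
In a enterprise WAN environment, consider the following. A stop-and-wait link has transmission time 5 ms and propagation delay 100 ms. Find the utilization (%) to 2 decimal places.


Given: Ttrans = 5 ms, Tprop = 100 ms
RTT = 2 * Tprop = 2 * 100 = 200 ms
U = Ttrans / (Ttrans + RTT)
U = 5 / (5 + 200)
U = 5 / 205 = 0.02439
U% = 2.44%

2.44


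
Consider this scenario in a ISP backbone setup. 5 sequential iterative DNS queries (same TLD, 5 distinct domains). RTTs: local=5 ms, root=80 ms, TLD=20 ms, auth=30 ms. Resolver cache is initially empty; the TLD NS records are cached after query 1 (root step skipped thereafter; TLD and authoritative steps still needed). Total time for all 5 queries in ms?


Lookup 1 (cold cache): local + root + TLD + auth = 5 + 80 + 20 + 30 = 135 ms
Lookups 2..5 (TLD NS cached -> skip root; new domain -> still ask TLD and auth): local + TLD + auth = 5 + 20 + 30 = 55 ms each
Remaining 4 lookups: 4 * 55 = 220 ms
Total = 135 + 220 = 355 ms

355


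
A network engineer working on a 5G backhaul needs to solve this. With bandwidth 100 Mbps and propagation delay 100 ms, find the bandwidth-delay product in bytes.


Given: bandwidth = 100 Mbps, delay = 100 ms
BDP in bits = 100 * 10^6 * 100 / 1000
BDP in bits = 10000000
BDP in bytes = 10000000 / 8 = 1250000

1250000


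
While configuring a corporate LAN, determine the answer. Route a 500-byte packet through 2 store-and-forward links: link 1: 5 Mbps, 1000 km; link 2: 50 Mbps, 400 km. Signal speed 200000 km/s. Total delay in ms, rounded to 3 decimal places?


Packet = 500 bytes = 4000 bits. Store-and-forward: sum (t_trans + t_prop) per link.
Link 1: t_trans = 4000/(5*10^6) s = 0.8000 ms; t_prop = 1000/200000 s = 5.0000 ms; subtotal = 5.8000 ms
Link 2: t_trans = 4000/(50*10^6) s = 0.0800 ms; t_prop = 400/200000 s = 2.0000 ms; subtotal = 2.0800 ms
End-to-end = 5.8000 + 2.0800 = 7.8800 ms -> 7.880 ms (3 dp)

7.880


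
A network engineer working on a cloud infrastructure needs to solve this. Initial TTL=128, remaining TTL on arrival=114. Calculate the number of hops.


Given: initial TTL = 128, received TTL = 114
Hops = initial TTL - received TTL
Hops = 128 - 114 = 14

14


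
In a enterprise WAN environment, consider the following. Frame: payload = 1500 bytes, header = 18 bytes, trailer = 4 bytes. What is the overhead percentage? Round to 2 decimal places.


Given: payload = 1500 B, header = 18 B, trailer = 4 B
Overhead bytes = header + trailer = 18 + 4 = 22
Total frame = payload + overhead = 1500 + 22 = 1522
Overhead % = 22 / 1522 * 100 = 1.4455% -> 1.45% (2 dp)

1.45


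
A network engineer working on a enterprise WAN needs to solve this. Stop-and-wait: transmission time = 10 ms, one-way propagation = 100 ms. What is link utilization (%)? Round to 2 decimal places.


Given: Ttrans = 10 ms, Tprop = 100 ms
RTT = 2 * Tprop = 2 * 100 = 200 ms
U = Ttrans / (Ttrans + RTT)
U = 10 / (10 + 200)
U = 10 / 210 = 0.047619
U% = 4.76%

4.76


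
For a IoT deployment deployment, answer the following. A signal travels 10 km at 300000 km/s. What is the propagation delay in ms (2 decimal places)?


Given: distance = 10 km, speed = 300000 km/s
Delay = distance / speed = 10 / 300000 seconds
Delay in ms = 10 * 1000 / 300000
Delay = 0.0333 ms
Rounded to 2 dp = 0.03 ms

0.03


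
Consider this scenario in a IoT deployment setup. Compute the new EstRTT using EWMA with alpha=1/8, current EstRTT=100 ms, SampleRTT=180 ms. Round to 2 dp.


Given: EstRTT = 100 ms, SampleRTT = 180 ms, alpha = 1/8
New EstRTT = (1 - alpha) * EstRTT + alpha * SampleRTT
(7/8) * 100 = 87.5
(1/8) * 180 = 22.5
New EstRTT = 87.5 + 22.5 = 110 ms -> 110.00 ms (2 dp)

110.00


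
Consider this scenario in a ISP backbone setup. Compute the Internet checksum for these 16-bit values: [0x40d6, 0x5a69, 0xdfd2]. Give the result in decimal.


Given words: [0x40d6, 0x5a69, 0xdfd2]
Step 1: Sum all words
Raw sum = 16598 + 23145 + 57298 = 97041
Step 2: Fold carry: (31505 + 1) = 31506
One's complement = ~31506 & 0xFFFF = 34029

34029


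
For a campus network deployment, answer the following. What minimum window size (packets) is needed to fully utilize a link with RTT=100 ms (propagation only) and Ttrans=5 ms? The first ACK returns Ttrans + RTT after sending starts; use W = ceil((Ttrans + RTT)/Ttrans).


Given: Ttrans = 5 ms, RTT = 100 ms (= 2 * Tprop, Tprop = 50 ms)
Time until first ACK returns = Ttrans + RTT = 5 + 100 = 105 ms
Need W * Ttrans >= Ttrans + RTT  ->  W >= (Ttrans + RTT) / Ttrans
(Ttrans + RTT) / Ttrans = 105 / 5 = 21
W_min = ceil(21) = 21

21


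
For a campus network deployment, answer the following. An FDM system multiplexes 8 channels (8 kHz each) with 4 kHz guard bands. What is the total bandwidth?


Given: 8 channels, 8 kHz each, guard = 4 kHz
Channel bandwidth = 8 * 8 = 64 kHz
Guard bands = 7 gaps * 4 kHz = 28 kHz
Total = 64 + 28 = 92 kHz

92


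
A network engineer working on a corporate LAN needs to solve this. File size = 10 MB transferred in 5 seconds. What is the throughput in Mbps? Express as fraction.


Given: file = 10 MB, time = 5 s
File in Mb = 10 * 8 = 80 Mb
Throughput = 80 / 5 Mbps
Throughput = 16 Mbps

16


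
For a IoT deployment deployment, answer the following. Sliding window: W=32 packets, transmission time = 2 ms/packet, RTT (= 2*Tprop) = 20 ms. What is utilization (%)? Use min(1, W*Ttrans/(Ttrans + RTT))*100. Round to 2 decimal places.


Given: W = 32, Ttrans = 2 ms, RTT = 20 ms (= 2 * Tprop, Tprop = 10 ms)
Cycle time = Ttrans + RTT = 2 + 20 = 22 ms (first packet sent until its ACK returns)
W * Ttrans = 32 * 2 = 64 ms of sending per cycle
W * Ttrans / (Ttrans + RTT) = 64 / 22 = 2.909091
U = min(1, 2.909091) = 1.000000
U% = 100.00%

100.00


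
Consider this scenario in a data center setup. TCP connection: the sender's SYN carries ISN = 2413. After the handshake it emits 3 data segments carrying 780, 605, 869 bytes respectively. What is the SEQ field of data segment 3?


The SYN occupies sequence number ISN = 2413, so the first data byte is ISN + 1 = 2414.
SEQ of data segment i = (ISN + 1) + sum of payload sizes of segments 1..i-1.
Segment 1: SEQ = 2414, payload = 780 bytes
Segment 2: SEQ = 3194, payload = 605 bytes
Segment 3: SEQ = 3799, payload = 869 bytes
SEQ of segment 3 = 2414 + 780 + 605 = 3799

3799


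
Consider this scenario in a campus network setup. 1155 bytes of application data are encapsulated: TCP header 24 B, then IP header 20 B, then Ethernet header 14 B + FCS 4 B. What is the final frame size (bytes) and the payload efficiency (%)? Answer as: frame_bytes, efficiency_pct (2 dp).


TCP segment = 1155 + 24 = 1179 B
IP packet = 1179 + 20 = 1199 B
Ethernet frame = 1199 + 14 + 4 = 1217 B
Efficiency = app / frame = 1155 / 1217 = 0.949055 = 94.9055% -> 94.91% (2 dp)

1217, 94.91


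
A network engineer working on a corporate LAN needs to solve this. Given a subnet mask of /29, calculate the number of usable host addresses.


Given: subnet mask /29
Host bits = 32 - 29 = 3
Total addresses = 2^3 = 8
Usable hosts = 8 - 2 (network + broadcast) = 6

6


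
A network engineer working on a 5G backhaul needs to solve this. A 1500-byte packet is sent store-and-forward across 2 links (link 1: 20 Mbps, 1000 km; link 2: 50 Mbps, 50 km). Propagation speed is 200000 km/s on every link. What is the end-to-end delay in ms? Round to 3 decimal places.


Packet = 1500 bytes = 12000 bits. Store-and-forward: sum (t_trans + t_prop) per link.
Link 1: t_trans = 12000/(20*10^6) s = 0.6000 ms; t_prop = 1000/200000 s = 5.0000 ms; subtotal = 5.6000 ms
Link 2: t_trans = 12000/(50*10^6) s = 0.2400 ms; t_prop = 50/200000 s = 0.2500 ms; subtotal = 0.4900 ms
End-to-end = 5.6000 + 0.4900 = 6.0900 ms -> 6.090 ms (3 dp)

6.090


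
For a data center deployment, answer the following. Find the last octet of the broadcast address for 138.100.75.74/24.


Given: IP = 138.100.75.74, prefix = /24
Host bits = 32 - 24 = 8
Network last octet = 74 AND mask = 0
Host part size = 2^8 - 1 = 255
Broadcast last octet = 0 OR 255 = 255

255


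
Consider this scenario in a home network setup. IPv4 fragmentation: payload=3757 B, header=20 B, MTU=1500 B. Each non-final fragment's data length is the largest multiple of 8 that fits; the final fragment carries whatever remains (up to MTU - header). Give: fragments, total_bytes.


Max data per non-final fragment = floor((MTU - header)/8)*8 = floor((1500 - 20)/8)*8 = floor(1480/8)*8 = 1480 B
Final fragment needs no 8-byte alignment: it can carry up to MTU - header = 1480 B
Non-final fragments needed = ceil((payload - 1480) / 1480) = ceil(2277/1480) = ceil(1.5385) = 2
Number of fragments = 2 + 1 = 3
Fragment sizes (data): 2 * 1480 B + 797 B (last, 797 <= 1480 OK)
Total bytes sent = payload + n_frags * header = 3757 + 3*20 = 3757 + 60 = 3817 B

3, 3817


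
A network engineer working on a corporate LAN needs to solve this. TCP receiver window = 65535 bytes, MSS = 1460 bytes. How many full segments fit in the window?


Given: RWND = 65535 bytes, MSS = 1460 bytes
Full segments = floor(RWND / MSS)
Full segments = floor(65535 / 1460)
Full segments = floor(44.887) = 44

44


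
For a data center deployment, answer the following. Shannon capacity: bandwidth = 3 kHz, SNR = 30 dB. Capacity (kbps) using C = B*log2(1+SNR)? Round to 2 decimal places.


Given: B = 3 kHz, SNR = 30 dB
SNR linear = 10^(30/10) = 1000
1 + SNR = 1001
log2(1001) = 9.9672262588
C = 3 * 1000 * 9.9672262588 = 29901.6788 bps
C = 29.901679 kbps -> 29.90 kbps (2 dp)

29.90


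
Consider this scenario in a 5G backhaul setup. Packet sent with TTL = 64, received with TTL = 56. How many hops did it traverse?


Given: initial TTL = 64, received TTL = 56
Hops = initial TTL - received TTL
Hops = 64 - 56 = 8

8


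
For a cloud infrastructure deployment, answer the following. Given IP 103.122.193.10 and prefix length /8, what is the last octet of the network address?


Given: IP = 103.122.193.10, prefix = /8
Subnet mask = 255.0.0.0
Last octet of IP: 10
Last octet of mask: 0
Network last octet = 10 AND 0 = 0

0


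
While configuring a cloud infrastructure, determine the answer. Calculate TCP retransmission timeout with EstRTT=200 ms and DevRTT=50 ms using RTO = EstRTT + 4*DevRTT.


Given: EstRTT = 200 ms, DevRTT = 50 ms
Timeout = EstRTT + 4 * DevRTT
4 * DevRTT = 4 * 50 = 200
Timeout = 200 + 200 = 400 ms

400


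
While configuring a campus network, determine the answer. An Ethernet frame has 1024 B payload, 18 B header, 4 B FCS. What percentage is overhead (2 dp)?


Given: payload = 1024 B, header = 18 B, trailer = 4 B
Overhead bytes = header + trailer = 18 + 4 = 22
Total frame = payload + overhead = 1024 + 22 = 1046
Overhead % = 22 / 1046 * 100 = 2.1033% -> 2.10% (2 dp)

2.10


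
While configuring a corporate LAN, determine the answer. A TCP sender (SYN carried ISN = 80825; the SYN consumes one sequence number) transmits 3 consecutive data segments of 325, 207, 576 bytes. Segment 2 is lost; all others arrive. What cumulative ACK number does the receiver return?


SYN uses sequence number 80825; first data byte = ISN + 1 = 80826.
Segment 1: SEQ = 80826, len = 325 B, covers [80826, 81150]
Segment 2: SEQ = 81151, len = 207 B, covers [81151, 81357] [LOST]
Segment 3: SEQ = 81358, len = 576 B, covers [81358, 81933]
In-order data received: bytes [80826, 81150] (segments 1..1).
Segment 2 missing -> gap begins at byte 81151; later segments buffered out of order.
Cumulative ACK = next expected in-order byte = 80826 + 325 = 81151

81151
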